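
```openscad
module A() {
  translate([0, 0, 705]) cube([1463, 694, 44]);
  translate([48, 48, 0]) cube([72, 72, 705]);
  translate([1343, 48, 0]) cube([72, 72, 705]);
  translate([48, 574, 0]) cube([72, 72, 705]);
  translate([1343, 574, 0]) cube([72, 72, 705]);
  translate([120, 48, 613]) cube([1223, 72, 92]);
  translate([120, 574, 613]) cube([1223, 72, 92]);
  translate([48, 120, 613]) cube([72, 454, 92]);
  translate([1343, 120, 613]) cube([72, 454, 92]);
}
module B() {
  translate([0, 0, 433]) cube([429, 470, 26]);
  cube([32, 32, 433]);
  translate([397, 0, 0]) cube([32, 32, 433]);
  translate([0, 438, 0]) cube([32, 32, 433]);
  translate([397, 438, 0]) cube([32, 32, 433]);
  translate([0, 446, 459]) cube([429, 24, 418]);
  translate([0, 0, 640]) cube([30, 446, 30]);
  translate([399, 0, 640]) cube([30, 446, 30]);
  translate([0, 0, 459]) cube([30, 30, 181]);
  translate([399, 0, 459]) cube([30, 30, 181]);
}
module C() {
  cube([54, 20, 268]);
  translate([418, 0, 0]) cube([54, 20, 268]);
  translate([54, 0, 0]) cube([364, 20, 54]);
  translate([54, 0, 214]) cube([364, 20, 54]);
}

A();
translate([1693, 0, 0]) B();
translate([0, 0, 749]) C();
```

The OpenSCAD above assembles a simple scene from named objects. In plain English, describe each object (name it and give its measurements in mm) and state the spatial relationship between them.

A is a table: top 1463 mm (x) × 694 mm (y), 44 mm thick, upper face at z = 749 mm, on four 72×72 mm square legs, each inset 48 mm from the nearest pair of top edges, running from z = 0 to the bottom of the top. Four apron rails, 72 mm thick and 92 mm tall, run between adjacent legs with their top edges flush with the underside of the top and their outer faces flush with the legs' outer faces.

B is a chair: 429×470 mm seat, 26 mm thick, top at z = 459 mm, on four 32 mm square corner legs flush with the seat edges. A 24 mm thick backrest slab spans the full seat width, extending 418 mm above the seat top, its back face flush with the seat's +y edge. Two armrests of 30×30 mm section run along each side from the seat's front edge to the front of the backrest, top faces 211 mm above the seat top and outer faces flush with the seat's x-edges; a 30×30 mm post under the front of each armrest stands on the seat at the front corner.

C is a picture frame with a 364×160 mm rectangular opening (x by z) and a uniform 54 mm border on every side. Frame depth is 20 mm along y. It is built from two vertical stiles running the full outside height and two horizontal rails spanning the gap between the stiles.

The chair is on the floor beside the table on its +x side. The picture frame is on top of the table.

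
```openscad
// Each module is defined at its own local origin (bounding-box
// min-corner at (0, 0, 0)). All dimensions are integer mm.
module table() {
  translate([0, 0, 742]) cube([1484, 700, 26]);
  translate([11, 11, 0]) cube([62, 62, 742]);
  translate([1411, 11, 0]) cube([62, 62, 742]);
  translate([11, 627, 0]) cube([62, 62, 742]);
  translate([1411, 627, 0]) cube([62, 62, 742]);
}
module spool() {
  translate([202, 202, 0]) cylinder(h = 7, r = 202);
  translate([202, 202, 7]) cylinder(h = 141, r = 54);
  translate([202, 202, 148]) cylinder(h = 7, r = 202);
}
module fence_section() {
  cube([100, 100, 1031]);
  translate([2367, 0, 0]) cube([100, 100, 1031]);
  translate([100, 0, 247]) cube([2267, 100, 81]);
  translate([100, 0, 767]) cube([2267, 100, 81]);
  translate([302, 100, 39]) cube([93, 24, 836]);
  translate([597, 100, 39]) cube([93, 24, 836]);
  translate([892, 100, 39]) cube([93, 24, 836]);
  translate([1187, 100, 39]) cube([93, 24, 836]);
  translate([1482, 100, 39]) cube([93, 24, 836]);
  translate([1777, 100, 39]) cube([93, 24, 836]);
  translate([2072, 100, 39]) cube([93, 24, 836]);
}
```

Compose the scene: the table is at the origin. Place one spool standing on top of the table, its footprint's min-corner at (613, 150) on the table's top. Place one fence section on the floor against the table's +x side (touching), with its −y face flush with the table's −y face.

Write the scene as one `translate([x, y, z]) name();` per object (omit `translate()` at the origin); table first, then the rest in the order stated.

table();
translate([613, 150, 768]) spool();
translate([1484, 0, 0]) fence_section();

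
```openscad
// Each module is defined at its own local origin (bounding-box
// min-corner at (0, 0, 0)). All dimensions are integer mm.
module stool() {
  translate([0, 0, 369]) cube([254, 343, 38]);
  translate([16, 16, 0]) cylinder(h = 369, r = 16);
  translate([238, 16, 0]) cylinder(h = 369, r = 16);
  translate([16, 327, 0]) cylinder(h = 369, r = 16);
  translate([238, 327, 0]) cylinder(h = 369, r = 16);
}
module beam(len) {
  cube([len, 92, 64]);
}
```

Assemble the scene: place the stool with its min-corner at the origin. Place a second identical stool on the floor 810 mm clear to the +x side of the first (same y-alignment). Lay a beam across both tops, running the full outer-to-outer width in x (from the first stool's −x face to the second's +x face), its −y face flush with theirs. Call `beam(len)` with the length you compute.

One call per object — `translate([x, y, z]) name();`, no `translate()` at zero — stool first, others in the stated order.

stool();
translate([1064, 0, 0]) stool();
translate([0, 0, 407]) beam(1318);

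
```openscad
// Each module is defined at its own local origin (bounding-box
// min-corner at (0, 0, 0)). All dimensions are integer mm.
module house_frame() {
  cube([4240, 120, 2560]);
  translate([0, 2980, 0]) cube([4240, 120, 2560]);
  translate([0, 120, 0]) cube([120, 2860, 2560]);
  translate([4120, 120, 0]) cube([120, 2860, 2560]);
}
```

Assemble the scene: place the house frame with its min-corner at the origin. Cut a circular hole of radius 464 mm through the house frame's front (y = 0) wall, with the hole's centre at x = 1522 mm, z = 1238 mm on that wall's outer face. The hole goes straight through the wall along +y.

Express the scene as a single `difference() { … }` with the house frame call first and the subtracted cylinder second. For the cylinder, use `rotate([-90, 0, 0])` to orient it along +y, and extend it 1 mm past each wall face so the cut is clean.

difference() {
  house_frame();
  translate([1522, -1, 1238]) rotate([-90, 0, 0]) cylinder(h = 122, r = 464);
}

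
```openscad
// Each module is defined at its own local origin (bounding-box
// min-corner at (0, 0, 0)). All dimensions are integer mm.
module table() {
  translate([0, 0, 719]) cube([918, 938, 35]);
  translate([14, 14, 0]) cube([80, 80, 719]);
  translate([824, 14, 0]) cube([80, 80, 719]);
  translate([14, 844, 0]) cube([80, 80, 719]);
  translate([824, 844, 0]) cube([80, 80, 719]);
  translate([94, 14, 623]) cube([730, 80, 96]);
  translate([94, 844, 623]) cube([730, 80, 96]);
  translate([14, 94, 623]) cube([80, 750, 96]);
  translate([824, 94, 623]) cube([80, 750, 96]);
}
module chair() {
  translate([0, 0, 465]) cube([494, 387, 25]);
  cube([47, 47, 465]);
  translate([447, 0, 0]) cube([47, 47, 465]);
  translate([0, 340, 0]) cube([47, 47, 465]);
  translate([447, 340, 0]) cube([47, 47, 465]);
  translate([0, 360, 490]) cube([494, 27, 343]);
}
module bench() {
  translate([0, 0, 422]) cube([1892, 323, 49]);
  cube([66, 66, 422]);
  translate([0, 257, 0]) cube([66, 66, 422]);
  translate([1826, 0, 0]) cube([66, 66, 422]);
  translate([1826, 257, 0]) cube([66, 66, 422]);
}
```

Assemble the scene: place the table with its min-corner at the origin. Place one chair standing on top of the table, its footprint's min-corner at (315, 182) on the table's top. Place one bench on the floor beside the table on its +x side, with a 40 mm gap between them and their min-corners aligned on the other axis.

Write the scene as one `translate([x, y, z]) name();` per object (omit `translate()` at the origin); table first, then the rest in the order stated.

table();
translate([315, 182, 754]) chair();
translate([958, 0, 0]) bench();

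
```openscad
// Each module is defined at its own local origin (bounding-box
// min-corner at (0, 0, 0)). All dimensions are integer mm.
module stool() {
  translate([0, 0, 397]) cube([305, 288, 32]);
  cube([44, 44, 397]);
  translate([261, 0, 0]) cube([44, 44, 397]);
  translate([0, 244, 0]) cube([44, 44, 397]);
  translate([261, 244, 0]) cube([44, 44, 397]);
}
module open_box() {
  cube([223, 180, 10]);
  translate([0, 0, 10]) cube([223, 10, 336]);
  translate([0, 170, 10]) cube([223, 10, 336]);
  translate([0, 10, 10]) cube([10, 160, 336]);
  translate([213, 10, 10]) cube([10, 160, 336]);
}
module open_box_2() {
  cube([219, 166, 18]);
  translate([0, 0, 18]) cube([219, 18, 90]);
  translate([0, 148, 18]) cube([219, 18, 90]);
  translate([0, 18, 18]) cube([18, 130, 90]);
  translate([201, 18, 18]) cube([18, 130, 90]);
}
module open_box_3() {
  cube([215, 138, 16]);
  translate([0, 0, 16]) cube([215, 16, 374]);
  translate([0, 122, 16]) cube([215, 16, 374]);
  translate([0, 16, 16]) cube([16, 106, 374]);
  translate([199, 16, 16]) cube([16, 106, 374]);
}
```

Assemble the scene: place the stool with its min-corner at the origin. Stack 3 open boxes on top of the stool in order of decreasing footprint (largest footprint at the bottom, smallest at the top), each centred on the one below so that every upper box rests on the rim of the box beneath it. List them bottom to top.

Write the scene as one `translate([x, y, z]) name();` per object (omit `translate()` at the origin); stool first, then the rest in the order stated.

stool();
translate([41, 54, 429]) open_box();
translate([43, 61, 775]) open_box_2();
translate([45, 75, 883]) open_box_3();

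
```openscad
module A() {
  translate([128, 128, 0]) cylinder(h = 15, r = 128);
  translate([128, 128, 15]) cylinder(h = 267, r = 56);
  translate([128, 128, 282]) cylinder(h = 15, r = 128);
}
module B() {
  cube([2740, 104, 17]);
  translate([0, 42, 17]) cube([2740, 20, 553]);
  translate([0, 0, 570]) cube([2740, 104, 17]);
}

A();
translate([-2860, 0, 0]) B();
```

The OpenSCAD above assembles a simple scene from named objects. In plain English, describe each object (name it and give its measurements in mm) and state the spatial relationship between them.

A is a spool: two coaxial disc flanges of radius 128 mm and thickness 15 mm, joined by a core cylinder of radius 56 mm and height 267 mm. The lower flange rests on z = 0 and the three cylinders share a vertical axis.

B is an I-beam lying along x, 2740 mm long. Overall section height 587 mm. Two flanges 104 mm wide (y) and 17 mm thick, one on the floor and one at the top; a web 20 mm thick runs between them, centred on the flange width.

The I-beam is on the floor beside the spool on its −x side.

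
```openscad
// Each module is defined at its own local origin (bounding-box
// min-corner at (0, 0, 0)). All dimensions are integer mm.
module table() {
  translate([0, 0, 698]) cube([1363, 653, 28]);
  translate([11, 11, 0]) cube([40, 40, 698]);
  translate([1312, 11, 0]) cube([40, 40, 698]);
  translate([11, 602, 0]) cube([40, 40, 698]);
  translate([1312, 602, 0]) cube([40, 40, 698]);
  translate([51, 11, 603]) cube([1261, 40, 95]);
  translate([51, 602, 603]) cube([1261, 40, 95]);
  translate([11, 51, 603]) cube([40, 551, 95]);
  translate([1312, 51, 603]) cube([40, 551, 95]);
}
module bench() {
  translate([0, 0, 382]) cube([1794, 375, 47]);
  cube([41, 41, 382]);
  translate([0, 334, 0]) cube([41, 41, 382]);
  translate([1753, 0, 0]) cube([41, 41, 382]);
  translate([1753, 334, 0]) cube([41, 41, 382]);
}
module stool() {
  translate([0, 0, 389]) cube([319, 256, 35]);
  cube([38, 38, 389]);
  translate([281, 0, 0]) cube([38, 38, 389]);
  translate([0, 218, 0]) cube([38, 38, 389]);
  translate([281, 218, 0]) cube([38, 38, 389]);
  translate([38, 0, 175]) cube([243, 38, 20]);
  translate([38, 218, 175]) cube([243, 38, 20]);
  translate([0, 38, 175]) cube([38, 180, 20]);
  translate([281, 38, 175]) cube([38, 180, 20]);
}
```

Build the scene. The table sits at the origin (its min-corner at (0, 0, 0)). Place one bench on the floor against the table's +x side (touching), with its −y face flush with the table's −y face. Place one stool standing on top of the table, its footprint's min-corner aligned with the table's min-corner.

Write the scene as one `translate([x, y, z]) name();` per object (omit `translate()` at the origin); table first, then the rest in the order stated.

table();
translate([1363, 0, 0]) bench();
translate([0, 0, 726]) stool();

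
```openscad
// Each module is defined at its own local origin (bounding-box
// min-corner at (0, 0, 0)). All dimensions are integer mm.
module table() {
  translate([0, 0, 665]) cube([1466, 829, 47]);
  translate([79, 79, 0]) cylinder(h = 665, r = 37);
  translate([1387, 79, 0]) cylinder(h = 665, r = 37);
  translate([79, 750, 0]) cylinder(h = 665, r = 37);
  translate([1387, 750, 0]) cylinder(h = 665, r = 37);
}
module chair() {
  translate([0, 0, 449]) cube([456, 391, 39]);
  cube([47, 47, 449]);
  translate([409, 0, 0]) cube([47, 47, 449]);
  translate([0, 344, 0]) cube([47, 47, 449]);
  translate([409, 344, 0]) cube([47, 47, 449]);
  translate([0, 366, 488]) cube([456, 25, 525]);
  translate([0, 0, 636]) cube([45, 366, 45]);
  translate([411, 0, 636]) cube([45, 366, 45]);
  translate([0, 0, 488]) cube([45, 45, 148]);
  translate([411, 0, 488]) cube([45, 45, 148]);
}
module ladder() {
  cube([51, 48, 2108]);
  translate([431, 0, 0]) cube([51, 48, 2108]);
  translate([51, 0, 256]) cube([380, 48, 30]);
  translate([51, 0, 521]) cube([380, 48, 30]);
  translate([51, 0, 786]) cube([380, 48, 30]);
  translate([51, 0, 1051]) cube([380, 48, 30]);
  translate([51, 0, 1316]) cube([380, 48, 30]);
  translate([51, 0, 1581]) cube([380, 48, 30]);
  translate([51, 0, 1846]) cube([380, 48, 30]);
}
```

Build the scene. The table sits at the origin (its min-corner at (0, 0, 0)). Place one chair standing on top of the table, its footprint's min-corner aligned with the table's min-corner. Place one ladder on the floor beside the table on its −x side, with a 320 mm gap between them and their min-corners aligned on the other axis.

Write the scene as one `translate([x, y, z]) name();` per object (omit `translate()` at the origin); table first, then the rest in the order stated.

table();
translate([0, 0, 712]) chair();
translate([-802, 0, 0]) ladder();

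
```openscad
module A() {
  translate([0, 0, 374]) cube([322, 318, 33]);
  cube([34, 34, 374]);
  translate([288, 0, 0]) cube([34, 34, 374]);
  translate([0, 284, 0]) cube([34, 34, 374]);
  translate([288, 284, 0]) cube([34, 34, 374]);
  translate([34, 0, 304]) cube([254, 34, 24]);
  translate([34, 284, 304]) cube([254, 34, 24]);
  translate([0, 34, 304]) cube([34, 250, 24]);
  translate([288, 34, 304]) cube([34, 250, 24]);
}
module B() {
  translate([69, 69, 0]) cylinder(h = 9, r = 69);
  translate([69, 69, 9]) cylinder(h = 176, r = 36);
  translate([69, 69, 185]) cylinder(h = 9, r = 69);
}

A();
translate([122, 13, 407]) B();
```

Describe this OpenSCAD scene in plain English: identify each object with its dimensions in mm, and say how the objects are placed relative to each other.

A is a simple wooden stool: a rectangular seat 322 mm (x) by 318 mm (y), 33 mm thick, top face at z = 407 mm, on four square legs, each 34×34 mm in cross-section. The legs rest on z = 0, each flush with a corner of the seat. Four stretchers, 34 mm wide and 24 mm tall, connect adjacent legs with their undersides at z = 304 mm, each running between the inner faces of the legs it joins and aligned with the legs' outer faces on the other axis.

B is a spool: two coaxial disc flanges of radius 69 mm and thickness 9 mm, joined by a core cylinder of radius 36 mm and height 176 mm. The lower flange rests on z = 0 and the three cylinders share a vertical axis.

The spool is on top of the stool.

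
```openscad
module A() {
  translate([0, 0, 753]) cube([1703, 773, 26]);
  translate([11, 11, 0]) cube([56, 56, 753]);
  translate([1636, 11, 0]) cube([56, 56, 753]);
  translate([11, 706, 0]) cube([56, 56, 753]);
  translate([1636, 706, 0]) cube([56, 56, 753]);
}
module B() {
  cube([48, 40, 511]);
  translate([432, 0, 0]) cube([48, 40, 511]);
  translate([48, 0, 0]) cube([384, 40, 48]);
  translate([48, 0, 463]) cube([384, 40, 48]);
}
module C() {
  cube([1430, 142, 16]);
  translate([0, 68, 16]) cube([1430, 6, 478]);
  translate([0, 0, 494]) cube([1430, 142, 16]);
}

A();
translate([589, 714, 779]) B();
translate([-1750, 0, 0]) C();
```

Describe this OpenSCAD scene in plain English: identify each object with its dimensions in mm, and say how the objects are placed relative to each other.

A is a rectangular dining table. The top is 1703×773×26 mm with its upper surface at z = 779 mm. It stands on four 56×56 mm square legs, each inset 11 mm from the nearest pair of top edges, running from the floor to the underside of the top.

B is a picture frame with a 384×415 mm rectangular opening (x by z) and a uniform 48 mm border on every side. Frame depth is 40 mm along y. It is built from two vertical stiles running the full outside height and two horizontal rails spanning the gap between the stiles.

C is an I-beam lying along x, 1430 mm long. Overall section height 510 mm. Two flanges 142 mm wide (y) and 16 mm thick, one on the floor and one at the top; a web 6 mm thick runs between them, centred on the flange width.

The picture frame is on top of the table. The I-beam is on the floor beside the table on its −x side.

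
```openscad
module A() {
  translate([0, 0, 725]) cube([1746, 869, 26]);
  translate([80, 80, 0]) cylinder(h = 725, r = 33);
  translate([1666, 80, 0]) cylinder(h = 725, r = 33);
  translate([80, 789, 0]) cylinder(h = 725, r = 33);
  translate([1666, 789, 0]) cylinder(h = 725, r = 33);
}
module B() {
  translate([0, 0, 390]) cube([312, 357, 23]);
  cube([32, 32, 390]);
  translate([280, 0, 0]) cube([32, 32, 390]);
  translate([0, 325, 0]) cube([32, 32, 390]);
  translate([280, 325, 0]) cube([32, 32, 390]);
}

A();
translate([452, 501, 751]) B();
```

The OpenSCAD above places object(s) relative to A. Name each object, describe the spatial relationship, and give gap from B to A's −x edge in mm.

The stool's min-x is at 452; the table's min-x is 0; gap = 452 mm.

A is a table. B is a stool. The stool is on top of the table. The gap from the stool to the table's −x edge is 452 mm.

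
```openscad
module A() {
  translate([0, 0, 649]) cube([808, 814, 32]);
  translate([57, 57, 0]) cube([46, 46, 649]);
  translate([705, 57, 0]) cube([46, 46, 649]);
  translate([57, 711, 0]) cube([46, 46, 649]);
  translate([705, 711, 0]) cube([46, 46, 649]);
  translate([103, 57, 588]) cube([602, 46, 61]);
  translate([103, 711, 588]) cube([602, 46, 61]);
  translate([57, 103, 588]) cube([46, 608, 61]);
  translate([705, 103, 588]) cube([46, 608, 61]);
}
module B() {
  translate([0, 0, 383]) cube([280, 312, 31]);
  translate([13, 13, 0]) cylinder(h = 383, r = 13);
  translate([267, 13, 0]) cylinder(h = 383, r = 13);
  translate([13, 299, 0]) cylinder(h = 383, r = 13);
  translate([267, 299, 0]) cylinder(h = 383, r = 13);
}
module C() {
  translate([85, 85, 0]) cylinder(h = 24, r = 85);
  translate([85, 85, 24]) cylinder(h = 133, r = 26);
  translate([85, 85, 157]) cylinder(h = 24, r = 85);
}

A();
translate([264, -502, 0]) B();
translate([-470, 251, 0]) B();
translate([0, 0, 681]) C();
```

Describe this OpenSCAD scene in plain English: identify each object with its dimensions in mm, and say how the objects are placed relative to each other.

A is a table: top 808 mm (x) × 814 mm (y), 32 mm thick, upper face at z = 681 mm, on four 46×46 mm square legs, each inset 57 mm from the nearest pair of top edges, running from z = 0 to the bottom of the top. Four apron rails, 46 mm thick and 61 mm tall, run between adjacent legs with their top edges flush with the underside of the top and their outer faces flush with the legs' outer faces.

B is a simple wooden stool: a rectangular seat 280 mm (x) by 312 mm (y), 31 mm thick, top face at z = 414 mm, on four round legs, each 26 mm in diameter. The legs rest on z = 0, each leg's axis is inset half a diameter from the nearest pair of seat edges (so the leg's bounding box is flush with the corner).

C is a spool: two coaxial disc flanges of radius 85 mm and thickness 24 mm, joined by a core cylinder of radius 26 mm and height 133 mm. The lower flange rests on z = 0 and the three cylinders share a vertical axis.

Two stools sit around the table at the −y, −x sides. The spool is on top of the table.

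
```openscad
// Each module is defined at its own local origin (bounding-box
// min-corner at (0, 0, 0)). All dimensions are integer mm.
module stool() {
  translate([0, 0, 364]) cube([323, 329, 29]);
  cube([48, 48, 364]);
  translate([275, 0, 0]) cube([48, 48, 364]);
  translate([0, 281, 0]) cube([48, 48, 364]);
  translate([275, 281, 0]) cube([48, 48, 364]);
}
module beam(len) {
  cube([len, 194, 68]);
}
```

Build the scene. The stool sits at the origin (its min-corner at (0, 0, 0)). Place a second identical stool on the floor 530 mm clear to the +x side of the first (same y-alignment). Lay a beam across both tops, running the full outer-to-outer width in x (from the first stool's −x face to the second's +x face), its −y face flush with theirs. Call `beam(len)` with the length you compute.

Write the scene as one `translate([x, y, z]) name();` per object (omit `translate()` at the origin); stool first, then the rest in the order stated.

stool();
translate([853, 0, 0]) stool();
translate([0, 0, 393]) beam(1176);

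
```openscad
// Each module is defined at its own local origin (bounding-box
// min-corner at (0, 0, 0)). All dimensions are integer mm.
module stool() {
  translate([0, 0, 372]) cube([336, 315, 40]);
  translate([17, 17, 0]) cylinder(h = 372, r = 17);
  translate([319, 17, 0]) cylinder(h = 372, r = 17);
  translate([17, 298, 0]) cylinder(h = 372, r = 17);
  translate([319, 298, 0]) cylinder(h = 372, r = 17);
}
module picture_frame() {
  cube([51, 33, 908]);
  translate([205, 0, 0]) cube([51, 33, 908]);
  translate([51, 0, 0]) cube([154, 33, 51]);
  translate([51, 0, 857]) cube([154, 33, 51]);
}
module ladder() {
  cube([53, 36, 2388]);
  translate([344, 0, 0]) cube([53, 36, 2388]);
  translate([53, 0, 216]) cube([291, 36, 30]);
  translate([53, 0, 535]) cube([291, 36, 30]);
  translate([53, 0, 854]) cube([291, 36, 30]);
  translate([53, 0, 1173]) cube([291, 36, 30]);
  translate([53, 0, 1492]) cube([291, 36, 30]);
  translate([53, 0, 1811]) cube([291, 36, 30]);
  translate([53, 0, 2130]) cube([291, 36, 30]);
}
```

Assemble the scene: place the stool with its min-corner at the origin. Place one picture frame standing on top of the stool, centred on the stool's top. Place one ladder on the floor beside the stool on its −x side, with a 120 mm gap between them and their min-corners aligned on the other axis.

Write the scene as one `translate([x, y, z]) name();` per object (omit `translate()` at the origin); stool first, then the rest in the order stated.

stool();
translate([40, 141, 412]) picture_frame();
translate([-517, 0, 0]) ladder();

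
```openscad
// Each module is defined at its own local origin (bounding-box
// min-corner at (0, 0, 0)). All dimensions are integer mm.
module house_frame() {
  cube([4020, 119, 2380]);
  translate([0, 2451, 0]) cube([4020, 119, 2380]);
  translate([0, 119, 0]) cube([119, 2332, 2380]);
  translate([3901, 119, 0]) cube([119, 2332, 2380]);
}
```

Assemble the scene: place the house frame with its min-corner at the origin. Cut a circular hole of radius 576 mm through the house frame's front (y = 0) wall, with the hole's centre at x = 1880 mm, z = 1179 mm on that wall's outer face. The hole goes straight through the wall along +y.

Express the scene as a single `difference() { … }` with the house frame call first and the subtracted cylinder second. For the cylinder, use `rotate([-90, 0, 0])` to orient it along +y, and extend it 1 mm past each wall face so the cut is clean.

difference() {
  house_frame();
  translate([1880, -1, 1179]) rotate([-90, 0, 0]) cylinder(h = 121, r = 576);
}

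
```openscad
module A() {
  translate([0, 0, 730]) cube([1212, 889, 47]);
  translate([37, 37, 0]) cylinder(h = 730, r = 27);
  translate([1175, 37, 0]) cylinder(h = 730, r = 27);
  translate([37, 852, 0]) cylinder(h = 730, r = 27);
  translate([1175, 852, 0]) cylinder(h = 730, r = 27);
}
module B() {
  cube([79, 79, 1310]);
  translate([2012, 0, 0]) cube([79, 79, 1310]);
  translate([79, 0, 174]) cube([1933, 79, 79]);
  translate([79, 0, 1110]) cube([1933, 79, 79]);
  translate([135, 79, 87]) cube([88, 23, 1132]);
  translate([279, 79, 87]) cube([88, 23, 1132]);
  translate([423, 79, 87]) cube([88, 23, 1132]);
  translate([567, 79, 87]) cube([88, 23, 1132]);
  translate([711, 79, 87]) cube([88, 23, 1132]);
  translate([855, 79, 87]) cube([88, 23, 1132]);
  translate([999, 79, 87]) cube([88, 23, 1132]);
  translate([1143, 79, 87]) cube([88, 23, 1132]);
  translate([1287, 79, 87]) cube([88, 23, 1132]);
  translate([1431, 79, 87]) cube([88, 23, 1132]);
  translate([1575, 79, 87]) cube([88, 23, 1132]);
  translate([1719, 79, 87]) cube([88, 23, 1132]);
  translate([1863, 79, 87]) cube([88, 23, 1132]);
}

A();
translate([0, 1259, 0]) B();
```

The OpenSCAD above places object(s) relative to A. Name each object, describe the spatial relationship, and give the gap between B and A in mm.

The fence section's nearest face is 370 mm from the table's +y face.

A is a table. B is a fence section. The fence section is on the floor beside the table on its +y side. The gap between the fence section and the table is 370 mm.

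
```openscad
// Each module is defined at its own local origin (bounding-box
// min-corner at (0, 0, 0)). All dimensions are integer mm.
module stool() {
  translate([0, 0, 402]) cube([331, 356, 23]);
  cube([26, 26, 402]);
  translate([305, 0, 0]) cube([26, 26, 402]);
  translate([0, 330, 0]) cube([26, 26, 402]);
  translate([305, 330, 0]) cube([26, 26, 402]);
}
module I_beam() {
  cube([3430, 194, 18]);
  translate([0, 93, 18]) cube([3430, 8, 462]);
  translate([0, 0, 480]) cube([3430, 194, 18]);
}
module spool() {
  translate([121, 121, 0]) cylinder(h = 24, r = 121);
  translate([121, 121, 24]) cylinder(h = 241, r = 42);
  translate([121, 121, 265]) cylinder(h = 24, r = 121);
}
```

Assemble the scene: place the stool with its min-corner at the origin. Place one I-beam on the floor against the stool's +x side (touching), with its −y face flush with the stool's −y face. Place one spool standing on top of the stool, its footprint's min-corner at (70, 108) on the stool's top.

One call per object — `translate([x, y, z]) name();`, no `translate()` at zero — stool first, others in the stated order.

stool();
translate([331, 0, 0]) I_beam();
translate([70, 108, 425]) spool();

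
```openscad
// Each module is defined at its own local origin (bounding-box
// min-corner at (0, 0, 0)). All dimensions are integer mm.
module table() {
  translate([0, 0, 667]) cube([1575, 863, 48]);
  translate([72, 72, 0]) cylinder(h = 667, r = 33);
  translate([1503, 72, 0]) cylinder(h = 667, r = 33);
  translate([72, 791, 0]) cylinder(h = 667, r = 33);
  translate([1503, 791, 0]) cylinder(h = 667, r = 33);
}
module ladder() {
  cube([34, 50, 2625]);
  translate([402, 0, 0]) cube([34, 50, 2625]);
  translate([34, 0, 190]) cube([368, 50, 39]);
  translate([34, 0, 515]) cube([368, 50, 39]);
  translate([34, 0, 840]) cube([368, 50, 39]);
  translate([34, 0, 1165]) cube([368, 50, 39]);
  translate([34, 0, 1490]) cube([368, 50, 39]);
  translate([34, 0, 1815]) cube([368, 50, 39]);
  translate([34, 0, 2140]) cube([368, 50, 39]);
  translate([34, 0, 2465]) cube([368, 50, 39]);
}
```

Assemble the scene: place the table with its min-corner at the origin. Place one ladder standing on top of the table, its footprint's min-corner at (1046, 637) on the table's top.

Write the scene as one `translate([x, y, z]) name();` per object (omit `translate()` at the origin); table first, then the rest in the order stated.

table();
translate([1046, 637, 715]) ladder();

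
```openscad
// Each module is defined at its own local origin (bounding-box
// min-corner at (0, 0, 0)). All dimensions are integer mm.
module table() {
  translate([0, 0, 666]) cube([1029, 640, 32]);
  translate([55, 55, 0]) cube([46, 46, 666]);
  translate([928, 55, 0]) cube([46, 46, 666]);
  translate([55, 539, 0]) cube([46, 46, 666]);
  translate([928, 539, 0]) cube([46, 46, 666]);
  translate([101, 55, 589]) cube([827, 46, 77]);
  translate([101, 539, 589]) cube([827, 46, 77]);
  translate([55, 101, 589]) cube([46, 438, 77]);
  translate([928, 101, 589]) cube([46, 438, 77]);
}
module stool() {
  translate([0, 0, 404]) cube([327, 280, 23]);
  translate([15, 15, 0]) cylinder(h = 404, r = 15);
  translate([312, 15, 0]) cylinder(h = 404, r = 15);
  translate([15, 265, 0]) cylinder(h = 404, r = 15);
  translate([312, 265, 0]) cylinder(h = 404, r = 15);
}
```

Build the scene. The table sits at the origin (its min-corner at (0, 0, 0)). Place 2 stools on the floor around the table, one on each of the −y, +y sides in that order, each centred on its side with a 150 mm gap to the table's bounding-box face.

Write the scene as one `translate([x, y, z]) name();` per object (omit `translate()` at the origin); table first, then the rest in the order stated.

table();
translate([351, -430, 0]) stool();
translate([351, 790, 0]) stool();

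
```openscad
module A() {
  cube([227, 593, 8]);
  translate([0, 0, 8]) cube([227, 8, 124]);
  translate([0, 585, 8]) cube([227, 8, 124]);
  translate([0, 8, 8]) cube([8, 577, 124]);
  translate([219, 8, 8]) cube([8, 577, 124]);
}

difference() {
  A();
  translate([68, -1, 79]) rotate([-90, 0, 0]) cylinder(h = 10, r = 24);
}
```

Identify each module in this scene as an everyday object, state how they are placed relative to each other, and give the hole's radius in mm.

The subtracted cylinder has r = 24 mm.

A is an open box. The open box has a circular hole through its front wall. The hole's radius is 24 mm.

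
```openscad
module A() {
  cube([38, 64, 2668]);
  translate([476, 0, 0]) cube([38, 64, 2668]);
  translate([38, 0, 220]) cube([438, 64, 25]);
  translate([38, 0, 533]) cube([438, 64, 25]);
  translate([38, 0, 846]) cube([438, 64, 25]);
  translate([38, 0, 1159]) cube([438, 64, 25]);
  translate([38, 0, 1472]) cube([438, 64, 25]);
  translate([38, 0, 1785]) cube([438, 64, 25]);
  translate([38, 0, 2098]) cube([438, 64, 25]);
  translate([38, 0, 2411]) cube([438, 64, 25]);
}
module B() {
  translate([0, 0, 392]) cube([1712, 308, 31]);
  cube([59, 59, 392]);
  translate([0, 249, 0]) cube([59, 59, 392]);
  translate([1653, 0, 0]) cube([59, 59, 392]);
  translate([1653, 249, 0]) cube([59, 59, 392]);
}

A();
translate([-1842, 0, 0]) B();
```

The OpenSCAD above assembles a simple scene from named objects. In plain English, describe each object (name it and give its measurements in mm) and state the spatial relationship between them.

A is a wooden ladder with two side rails of 38×64 mm section and 2668 mm height, set 514 mm apart overall. Between them run 8 rectangular rungs (64 mm deep, 25 mm thick), front faces flush with the rails' −y face. The bottom of the first rung is 220 mm above the floor and each subsequent rung is 313 mm higher than the one below.

B is a bench: a 1712×308 mm seat slab, 31 mm thick, top at z = 423 mm, on four 59×59 mm square legs flush with the seat corners and standing on z = 0.

The bench is on the floor beside the ladder on its −x side.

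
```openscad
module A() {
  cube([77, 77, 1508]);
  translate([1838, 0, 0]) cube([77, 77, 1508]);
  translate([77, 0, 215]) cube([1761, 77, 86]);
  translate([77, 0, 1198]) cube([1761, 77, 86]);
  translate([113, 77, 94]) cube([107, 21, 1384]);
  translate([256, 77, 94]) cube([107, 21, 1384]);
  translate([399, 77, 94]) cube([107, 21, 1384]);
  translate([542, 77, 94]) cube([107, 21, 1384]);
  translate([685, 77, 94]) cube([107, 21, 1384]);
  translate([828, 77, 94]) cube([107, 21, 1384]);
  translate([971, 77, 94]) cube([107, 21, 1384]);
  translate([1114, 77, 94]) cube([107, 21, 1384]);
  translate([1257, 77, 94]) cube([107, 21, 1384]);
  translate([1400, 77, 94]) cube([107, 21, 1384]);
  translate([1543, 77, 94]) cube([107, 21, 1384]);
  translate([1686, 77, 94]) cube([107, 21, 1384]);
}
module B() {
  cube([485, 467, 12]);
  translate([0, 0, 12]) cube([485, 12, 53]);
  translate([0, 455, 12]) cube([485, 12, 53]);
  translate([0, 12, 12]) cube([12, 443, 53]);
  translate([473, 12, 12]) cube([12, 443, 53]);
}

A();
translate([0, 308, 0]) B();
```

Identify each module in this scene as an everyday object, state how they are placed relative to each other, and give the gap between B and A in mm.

The open box's nearest face is 210 mm from the fence section's +y face.

A is a fence section. B is an open box. The open box is on the floor beside the fence section on its +y side. The gap between the open box and the fence section is 210 mm.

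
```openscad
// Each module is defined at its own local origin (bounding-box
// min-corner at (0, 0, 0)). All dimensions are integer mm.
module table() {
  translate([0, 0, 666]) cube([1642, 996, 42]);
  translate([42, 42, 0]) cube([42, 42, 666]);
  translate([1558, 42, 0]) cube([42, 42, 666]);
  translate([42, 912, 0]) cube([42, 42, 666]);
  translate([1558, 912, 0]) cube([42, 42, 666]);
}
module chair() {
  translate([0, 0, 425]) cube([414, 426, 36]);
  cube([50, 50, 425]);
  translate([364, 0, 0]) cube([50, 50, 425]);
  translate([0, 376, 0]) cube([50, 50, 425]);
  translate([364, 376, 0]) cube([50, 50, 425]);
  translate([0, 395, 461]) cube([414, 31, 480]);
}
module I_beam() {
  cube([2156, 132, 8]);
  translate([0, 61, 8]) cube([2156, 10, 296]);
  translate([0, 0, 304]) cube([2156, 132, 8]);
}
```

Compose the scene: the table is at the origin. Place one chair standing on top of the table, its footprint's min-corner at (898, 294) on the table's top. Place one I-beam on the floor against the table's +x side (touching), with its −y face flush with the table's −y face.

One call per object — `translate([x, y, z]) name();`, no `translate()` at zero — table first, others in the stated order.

table();
translate([898, 294, 708]) chair();
translate([1642, 0, 0]) I_beam();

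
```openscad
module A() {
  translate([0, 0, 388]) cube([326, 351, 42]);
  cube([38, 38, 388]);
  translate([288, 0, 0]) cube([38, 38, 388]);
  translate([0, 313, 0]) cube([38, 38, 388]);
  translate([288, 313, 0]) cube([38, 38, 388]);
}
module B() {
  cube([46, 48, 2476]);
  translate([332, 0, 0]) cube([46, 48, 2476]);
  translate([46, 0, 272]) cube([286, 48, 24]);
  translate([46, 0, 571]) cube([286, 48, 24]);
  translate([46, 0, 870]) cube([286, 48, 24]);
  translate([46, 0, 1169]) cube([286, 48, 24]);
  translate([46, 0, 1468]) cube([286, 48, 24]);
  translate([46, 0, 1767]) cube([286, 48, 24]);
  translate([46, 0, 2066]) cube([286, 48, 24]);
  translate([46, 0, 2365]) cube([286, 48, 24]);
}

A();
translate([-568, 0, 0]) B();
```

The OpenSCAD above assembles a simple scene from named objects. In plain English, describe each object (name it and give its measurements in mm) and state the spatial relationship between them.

A is a simple wooden stool: a rectangular seat 326 mm (x) by 351 mm (y), 42 mm thick, top face at z = 430 mm, on four square legs, each 38×38 mm in cross-section. The legs rest on z = 0, each flush with a corner of the seat.

B is a wooden ladder with two side rails of 46×48 mm section and 2476 mm height, set 378 mm apart overall. Between them run 8 rectangular rungs (48 mm deep, 24 mm thick), front faces flush with the rails' −y face. The bottom of the first rung is 272 mm above the floor and each subsequent rung is 299 mm higher than the one below.

The ladder is on the floor beside the stool on its −x side.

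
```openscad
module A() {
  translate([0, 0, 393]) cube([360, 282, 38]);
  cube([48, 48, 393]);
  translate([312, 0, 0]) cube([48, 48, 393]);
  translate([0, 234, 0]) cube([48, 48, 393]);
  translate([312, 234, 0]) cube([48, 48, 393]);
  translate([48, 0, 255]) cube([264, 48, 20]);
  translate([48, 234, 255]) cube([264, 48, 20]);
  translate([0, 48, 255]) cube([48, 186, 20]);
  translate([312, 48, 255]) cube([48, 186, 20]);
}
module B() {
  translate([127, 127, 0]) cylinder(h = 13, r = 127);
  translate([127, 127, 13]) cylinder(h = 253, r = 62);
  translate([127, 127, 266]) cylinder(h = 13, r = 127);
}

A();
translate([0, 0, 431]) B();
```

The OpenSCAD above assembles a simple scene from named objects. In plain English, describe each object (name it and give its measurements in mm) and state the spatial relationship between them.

A is a four-legged stool. The seat is 360×282 mm, 38 mm thick, top at z = 431 mm. It stands on four square legs, each 48×48 mm in cross-section, from z = 0 to the seat underside, each flush with a corner of the seat. Four stretchers, 48 mm wide and 20 mm tall, connect adjacent legs with their undersides at z = 255 mm, each running between the inner faces of the legs it joins and aligned with the legs' outer faces on the other axis.

B is a spool: two coaxial disc flanges of radius 127 mm and thickness 13 mm, joined by a core cylinder of radius 62 mm and height 253 mm. The lower flange rests on z = 0 and the three cylinders share a vertical axis.

The spool is on top of the stool.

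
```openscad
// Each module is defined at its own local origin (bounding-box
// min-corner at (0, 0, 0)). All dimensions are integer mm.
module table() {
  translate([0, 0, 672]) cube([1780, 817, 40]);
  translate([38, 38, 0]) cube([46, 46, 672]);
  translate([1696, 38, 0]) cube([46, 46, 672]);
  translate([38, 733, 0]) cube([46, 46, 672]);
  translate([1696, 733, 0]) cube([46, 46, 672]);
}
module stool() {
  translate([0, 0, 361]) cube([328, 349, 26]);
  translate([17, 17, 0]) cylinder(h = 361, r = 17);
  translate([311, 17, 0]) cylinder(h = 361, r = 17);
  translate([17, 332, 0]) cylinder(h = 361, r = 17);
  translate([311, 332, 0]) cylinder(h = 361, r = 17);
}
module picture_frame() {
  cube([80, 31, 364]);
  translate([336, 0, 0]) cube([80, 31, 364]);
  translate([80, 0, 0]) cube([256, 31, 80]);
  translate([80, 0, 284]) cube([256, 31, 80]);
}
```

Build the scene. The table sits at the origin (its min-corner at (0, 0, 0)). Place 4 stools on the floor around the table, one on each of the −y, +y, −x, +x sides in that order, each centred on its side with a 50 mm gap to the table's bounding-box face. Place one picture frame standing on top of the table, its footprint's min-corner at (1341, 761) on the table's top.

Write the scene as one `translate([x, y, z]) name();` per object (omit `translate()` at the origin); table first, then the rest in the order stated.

table();
translate([726, -399, 0]) stool();
translate([726, 867, 0]) stool();
translate([-378, 234, 0]) stool();
translate([1830, 234, 0]) stool();
translate([1341, 761, 712]) picture_frame();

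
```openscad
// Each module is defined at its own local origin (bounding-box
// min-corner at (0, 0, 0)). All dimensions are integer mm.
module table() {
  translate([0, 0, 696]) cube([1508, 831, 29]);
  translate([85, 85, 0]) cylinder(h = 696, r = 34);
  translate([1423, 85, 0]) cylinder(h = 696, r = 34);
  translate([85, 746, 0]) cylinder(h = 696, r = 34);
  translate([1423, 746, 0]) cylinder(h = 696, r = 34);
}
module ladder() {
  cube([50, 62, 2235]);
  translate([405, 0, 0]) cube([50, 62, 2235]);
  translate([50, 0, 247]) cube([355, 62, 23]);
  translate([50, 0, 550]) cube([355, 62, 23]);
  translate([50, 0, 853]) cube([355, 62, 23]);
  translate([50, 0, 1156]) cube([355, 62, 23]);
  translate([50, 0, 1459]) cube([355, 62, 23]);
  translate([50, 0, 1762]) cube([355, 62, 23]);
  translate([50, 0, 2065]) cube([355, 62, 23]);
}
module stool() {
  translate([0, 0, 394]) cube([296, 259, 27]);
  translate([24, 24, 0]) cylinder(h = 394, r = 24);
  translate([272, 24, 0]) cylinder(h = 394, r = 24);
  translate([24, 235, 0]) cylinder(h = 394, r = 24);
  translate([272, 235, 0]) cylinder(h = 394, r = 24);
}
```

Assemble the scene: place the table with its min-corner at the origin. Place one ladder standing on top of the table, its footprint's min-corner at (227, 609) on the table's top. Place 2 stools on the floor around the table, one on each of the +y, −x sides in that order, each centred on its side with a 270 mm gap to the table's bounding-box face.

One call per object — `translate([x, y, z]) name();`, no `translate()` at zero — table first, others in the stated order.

table();
translate([227, 609, 725]) ladder();
translate([606, 1101, 0]) stool();
translate([-566, 286, 0]) stool();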